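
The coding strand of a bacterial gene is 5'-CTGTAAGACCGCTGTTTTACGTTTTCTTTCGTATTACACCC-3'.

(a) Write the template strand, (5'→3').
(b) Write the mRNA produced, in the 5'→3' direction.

(a) 5'-GGGTGTAATACGAAAGAAAACGTAAAACAGCGGTCTTACAG-3'
(b) 5'-CUGUAAGACCGCUGUUUUACGUUUUCUUUCGUAUUACACCC-3'

(a) The template strand is the reverse complement of the coding strand: complement GACATTCTGGCGACAAAATGCAAAAGAAAGCATAATGTGGG, then reverse.
(b) mRNA matches the coding strand with T→U.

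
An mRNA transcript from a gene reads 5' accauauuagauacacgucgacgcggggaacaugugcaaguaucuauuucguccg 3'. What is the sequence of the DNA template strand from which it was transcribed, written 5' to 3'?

Replace U with T to get the coding DNA strand: ACCATATTAGATACACGTCGACGCGGGGAACATGTGCAAGTATCTATTTCGTCCG. The template strand is its reverse complement (complement TGGTATAATCTATGTGCAGCTGCGCCCCTTGTACACGTTCATAGATAAAGCAGGC, then reverse).

5′-CGGACGAAATAGATACTTGCACATGTTCCCCGCGTCGACGTGTATCTAATATGGT-3′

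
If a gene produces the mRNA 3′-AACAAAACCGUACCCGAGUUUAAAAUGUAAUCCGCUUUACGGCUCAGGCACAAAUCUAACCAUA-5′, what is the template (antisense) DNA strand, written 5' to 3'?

5'-TTGTTTTGGCATGGGCTCAAATTTTACATTAGGCGAAATGCCGAGTCCGTGTTTAGATTGGTAT-3'

Written 5'→3' the mRNA is AUACCAAUCUAAACACGGACUCGGCAUUUCGCCUAAUGUAAAAUUUGAGCCCAUGCCAAAACAA, so the coding DNA strand is ATACCAATCTAAACACGGACTCGGCATTTCGCCTAATGTAAAATTTGAGCCCATGCCAAAACAA. The template is its reverse complement.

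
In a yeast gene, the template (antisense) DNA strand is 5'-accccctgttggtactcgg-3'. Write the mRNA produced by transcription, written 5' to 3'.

RNA polymerase reads the template 3'→5' and synthesizes mRNA 5'→3' by base-pairing (A→U, T→A, G↔C). The complement of the template is TGGGGGACAACCATGAGCC; antiparallel, so 5'→3' the coding strand is CCGAGTACCAACAGGGGGT. Replace T with U for the mRNA.

5'-CCGAGUACCAACAGGGGGU-3'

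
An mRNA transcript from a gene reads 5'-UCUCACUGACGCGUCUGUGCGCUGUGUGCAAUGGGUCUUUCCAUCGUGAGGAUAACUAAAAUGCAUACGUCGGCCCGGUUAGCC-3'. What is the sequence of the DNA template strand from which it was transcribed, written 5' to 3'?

Replace U with T to get the coding DNA strand: TCTCACTGACGCGTCTGTGCGCTGTGTGCAATGGGTCTTTCCATCGTGAGGATAACTAAAATGCATACGTCGGCCCGGTTAGCC. The template strand is its reverse complement (complement AGAGTGACTGCGCAGACACGCGACACACGTTACCCAGAAAGGTAGCACTCCTATTGATTTTACGTATGCAGCCGGGCCAATCGG, then reverse).

5'-GGCTAACCGGGCCGACGTATGCATTTTAGTTATCCTCACGATGGAAAGACCCATTGCACACAGCGCACAGACGCGTCAGTGAGA-3'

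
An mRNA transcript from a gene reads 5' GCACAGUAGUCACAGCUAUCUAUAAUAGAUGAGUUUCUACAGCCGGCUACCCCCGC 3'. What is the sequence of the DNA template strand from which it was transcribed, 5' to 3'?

Replace U with T to get the coding DNA strand: GCACAGTAGTCACAGCTATCTATAATAGATGAGTTTCTACAGCCGGCTACCCCCGC. The template strand is its reverse complement (complement CGTGTCATCAGTGTCGATAGATATTATCTACTCAAAGATGTCGGCCGATGGGGGCG, then reverse).

5′-GCGGGGGTAGCCGGCTGTAGAAACTCATCTATTATAGATAGCTGTGACTACTGTGC-3′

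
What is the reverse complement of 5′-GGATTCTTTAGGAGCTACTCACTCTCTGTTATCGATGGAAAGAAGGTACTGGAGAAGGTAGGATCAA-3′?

Reading the sequence 3'→5' and pairing each base (A↔T, G↔C) gives the reverse complement directly.

5'-TTGATCCTACCTTCTCCAGTACCTTCTTTCCATCGATAACAGAGAGTGAGTAGCTCCTAAAGAATCC-3'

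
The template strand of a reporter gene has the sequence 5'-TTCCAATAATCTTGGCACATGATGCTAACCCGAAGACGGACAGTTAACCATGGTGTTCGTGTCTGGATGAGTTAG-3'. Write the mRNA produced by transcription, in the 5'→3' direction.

The mRNA has the sequence of the coding strand (reverse complement of the template) with T→U. Reverse complement of TTCCAATAATCTTGGCACATGATGCTAACCCGAAGACGGACAGTTAACCATGGTGTTCGTGTCTGGATGAGTTAG is CTAACTCATCCAGACACGAACACCATGGTTAACTGTCCGTCTTCGGGTTAGCATCATGTGCCAAGATTATTGGAA; then T→U.

5'-CUAACUCAUCCAGACACGAACACCAUGGUUAACUGUCCGUCUUCGGGUUAGCAUCAUGUGCCAAGAUUAUUGGAA-3'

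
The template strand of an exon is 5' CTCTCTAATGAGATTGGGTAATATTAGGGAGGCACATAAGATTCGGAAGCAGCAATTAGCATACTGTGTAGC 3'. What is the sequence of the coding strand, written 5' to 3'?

5′-GCTACACAGTATGCTAATTGCTGCTTCCGAATCTTATGTGCCTCCCTAATATTACCCAATCTCATTAGAGAG-3′

The coding strand is complementary and antiparallel to the template: take the complement (A↔T, G↔C) and reverse.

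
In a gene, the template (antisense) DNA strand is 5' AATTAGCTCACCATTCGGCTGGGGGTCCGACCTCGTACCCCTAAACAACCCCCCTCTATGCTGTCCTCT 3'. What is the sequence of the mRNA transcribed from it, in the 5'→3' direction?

5'-AGAGGACAGCAUAGAGGGGGGUUGUUUAGGGGUACGAGGUCGGACCCCCAGCCGAAUGGUGAGCUAAUU-3'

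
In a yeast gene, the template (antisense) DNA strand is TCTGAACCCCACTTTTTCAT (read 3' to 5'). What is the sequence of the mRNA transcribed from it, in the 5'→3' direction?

5'-AGACUUGGGGUGAAAAAGUA-3'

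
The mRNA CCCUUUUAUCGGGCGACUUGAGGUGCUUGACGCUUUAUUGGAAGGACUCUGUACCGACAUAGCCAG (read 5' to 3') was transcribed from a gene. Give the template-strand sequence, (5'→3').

5'-CTGGCTATGTCGGTACAGAGTCCTTCCAATAAAGCGTCAAGCACCTCAAGTCGCCCGATAAAAGGG-3'

Replace U with T to get the coding DNA strand: CCCTTTTATCGGGCGACTTGAGGTGCTTGACGCTTTATTGGAAGGACTCTGTACCGACATAGCCAG. The template strand is its reverse complement (complement GGGAAAATAGCCCGCTGAACTCCACGAACTGCGAAATAACCTTCCTGAGACATGGCTGTATCGGTC, then reverse).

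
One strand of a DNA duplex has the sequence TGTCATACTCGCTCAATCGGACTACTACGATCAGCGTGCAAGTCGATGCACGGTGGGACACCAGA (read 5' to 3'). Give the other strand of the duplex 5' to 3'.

5'-TCTGGTGTCCCACCGTGCATCGACTTGCACGCTGATCGTAGTAGTCCGATTGAGCGAGTATGACA-3'

Pairing A↔T and G↔C gives ACAGTATGAGCGAGTTAGCCTGATGATGCTAGTCGCACGTTCAGCTACGTGCCACCCTGTGGTCT, running 3'→5'. Reverse for the 5'→3' convention.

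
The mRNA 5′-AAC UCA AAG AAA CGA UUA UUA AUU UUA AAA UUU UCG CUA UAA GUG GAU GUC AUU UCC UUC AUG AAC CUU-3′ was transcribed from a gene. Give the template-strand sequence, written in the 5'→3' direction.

5'-AAGGTTCATGAAGGAAATGACATCCACTTATAGCGAAAATTTTAAAATTAATAATCGTTTCTTTGAGTT-3'

Replace U with T to get the coding DNA strand: AACTCAAAGAAACGATTATTAATTTTAAAATTTTCGCTATAAGTGGATGTCATTTCCTTCATGAACCTT. The template strand is its reverse complement (complement TTGAGTTTCTTTGCTAATAATTAAAATTTTAAAAGCGATATTCACCTACAGTAAAGGAAGTACTTGGAA, then reverse).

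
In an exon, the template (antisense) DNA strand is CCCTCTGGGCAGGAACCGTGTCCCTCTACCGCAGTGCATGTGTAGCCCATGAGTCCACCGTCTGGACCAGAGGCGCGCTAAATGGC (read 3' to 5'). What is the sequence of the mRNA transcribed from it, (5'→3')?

5′-GGGAGACCCGUCCUUGGCACAGGGAGAUGGCGUCACGUACACAUCGGGUACUCAGGUGGCAGACCUGGUCUCCGCGCGAUUUACCG-3′

Reading the template 3'→5' as shown, RNA polymerase pairs each base (A→U, T→A, G↔C) to build mRNA 5'→3' directly.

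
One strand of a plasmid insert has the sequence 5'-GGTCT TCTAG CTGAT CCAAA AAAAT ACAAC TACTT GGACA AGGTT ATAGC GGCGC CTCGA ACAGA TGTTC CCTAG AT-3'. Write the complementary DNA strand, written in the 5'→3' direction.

5'-ATCTAGGGAACATCTGTTCGAGGCGCCGCTATAACCTTGTCCAAGTAGTTGTATTTTTTTGGATCAGCTAGAAGACC-3'

The complement of GGTCTTCTAGCTGATCCAAAAAAATACAACTACTTGGACAAGGTTATAGCGGCGCCTCGAACAGATGTTCCCTAGAT is CCAGAAGATCGACTAGGTTTTTTTATGTTGATGAACCTGTTCCAATATCGCCGCGGAGCTTGTCTACAAGGGATCTA (A↔T, G↔C). DNA strands are antiparallel, so the complementary strand runs 3'→5'; reversing gives the 5'→3' form.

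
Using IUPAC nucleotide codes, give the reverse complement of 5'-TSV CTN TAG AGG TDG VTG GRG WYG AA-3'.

Standard pairs A↔T, G↔C; ambiguity codes pair R↔Y, W↔W, S↔S, D↔H, V↔B, N↔N. Complement (ASBGANATCTCCAHCBACCYCWRCTT), then reverse for 5'→3'.

5′-TTCRWCYCCABCHACCTCTANAGBSA-3′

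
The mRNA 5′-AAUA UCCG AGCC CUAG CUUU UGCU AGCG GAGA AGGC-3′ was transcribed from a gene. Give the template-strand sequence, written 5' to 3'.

5'-GCCTTCTCCGCTAGCAAAAGCTAGGGCTCGGATATT-3'

Replace U with T to get the coding DNA strand: AATATCCGAGCCCTAGCTTTTGCTAGCGGAGAAGGC. The template strand is its reverse complement (complement TTATAGGCTCGGGATCGAAAACGATCGCCTCTTCCG, then reverse).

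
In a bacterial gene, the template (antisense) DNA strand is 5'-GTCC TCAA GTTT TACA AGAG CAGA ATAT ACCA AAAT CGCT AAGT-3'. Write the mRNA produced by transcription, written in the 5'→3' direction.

5'-ACUUAGCGAUUUUGGUAUAUUCUGCUCUUGUAAAACUUGAGGAC-3'

The mRNA has the sequence of the coding strand (reverse complement of the template) with T→U. Reverse complement of GTCCTCAAGTTTTACAAGAGCAGAATATACCAAAATCGCTAAGT is ACTTAGCGATTTTGGTATATTCTGCTCTTGTAAAACTTGAGGAC; then T→U.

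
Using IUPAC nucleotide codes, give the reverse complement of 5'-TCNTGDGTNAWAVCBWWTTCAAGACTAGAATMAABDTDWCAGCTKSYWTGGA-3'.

Standard pairs A↔T, G↔C; ambiguity codes pair Y↔R, M↔K, W↔W, S↔S, B↔V, D↔H, N↔N. Complement (AGNACHCANTWTBGVWWAAGTTCTGATCTTAKTTVHAHWGTCGAMSRWACCT), then reverse for 5'→3'.

5'-TCCAWRSMAGCTGWHAHVTTKATTCTAGTCTTGAAWWVGBTWTNACHCANGA-3'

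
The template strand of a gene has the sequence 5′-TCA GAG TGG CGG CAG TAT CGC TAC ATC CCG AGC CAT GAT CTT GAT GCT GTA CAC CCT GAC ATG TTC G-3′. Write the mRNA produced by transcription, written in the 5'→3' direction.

The mRNA has the sequence of the coding strand (reverse complement of the template) with T→U. Reverse complement of TCAGAGTGGCGGCAGTATCGCTACATCCCGAGCCATGATCTTGATGCTGTACACCCTGACATGTTCG is CGAACATGTCAGGGTGTACAGCATCAAGATCATGGCTCGGGATGTAGCGATACTGCCGCCACTCTGA; then T→U.

5'-CGAACAUGUCAGGGUGUACAGCAUCAAGAUCAUGGCUCGGGAUGUAGCGAUACUGCCGCCACUCUGA-3'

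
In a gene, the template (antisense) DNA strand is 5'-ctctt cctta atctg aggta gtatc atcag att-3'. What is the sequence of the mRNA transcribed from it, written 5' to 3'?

5′-AAUCUGAUGAUACUACCUCAGAUUAAGGAAGAG-3′

RNA polymerase reads the template 3'→5' and synthesizes mRNA 5'→3' by base-pairing (A→U, T→A, G↔C). The complement of the template is GAGAAGGAATTAGACTCCATCATAGTAGTCTAA; antiparallel, so 5'→3' the coding strand is AATCTGATGATACTACCTCAGATTAAGGAAGAG. Replace T with U for the mRNA.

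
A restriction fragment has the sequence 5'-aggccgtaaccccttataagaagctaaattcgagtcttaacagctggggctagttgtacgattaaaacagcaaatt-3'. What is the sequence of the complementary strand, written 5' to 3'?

5′-AATTTGCTGTTTTAATCGTACAACTAGCCCCAGCTGTTAAGACTCGAATTTAGCTTCTTATAAGGGGTTACGGCCT-3′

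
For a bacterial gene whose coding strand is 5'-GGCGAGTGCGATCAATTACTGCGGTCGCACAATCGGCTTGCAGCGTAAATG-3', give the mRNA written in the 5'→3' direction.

5'-GGCGAGUGCGAUCAAUUACUGCGGUCGCACAAUCGGCUUGCAGCGUAAAUG-3'

The mRNA is synthesized from the template strand, so it matches the coding strand with T replaced by U.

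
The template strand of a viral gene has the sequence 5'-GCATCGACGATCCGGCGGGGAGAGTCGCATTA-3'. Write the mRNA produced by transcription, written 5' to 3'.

5'-UAAUGCGACUCUCCCCGCCGGAUCGUCGAUGC-3'

RNA polymerase reads the template 3'→5' and synthesizes mRNA 5'→3' by base-pairing (A→U, T→A, G↔C). The complement of the template is CGTAGCTGCTAGGCCGCCCCTCTCAGCGTAAT; antiparallel, so 5'→3' the coding strand is TAATGCGACTCTCCCCGCCGGATCGTCGATGC. Replace T with U for the mRNA.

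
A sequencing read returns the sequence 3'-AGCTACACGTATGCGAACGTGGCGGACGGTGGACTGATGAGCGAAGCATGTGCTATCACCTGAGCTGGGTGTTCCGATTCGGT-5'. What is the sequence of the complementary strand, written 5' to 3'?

The strand is given 3'→5', so its complement runs 5'→3' in the same left-to-right order: pair each base A↔T, G↔C.

5′-TCGATGTGCATACGCTTGCACCGCCTGCCACCTGACTACTCGCTTCGTACACGATAGTGGACTCGACCCACAAGGCTAAGCCA-3′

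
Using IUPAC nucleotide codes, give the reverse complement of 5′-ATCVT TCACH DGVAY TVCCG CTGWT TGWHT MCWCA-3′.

5'-TGWGKADWCAAWCAGCGGBARTBCHDGTGAABGAT-3'

Standard pairs A↔T, G↔C; ambiguity codes pair Y↔R, M↔K, W↔W, D↔H, V↔B. Complement (TAGBAAGTGDHCBTRABGGCGACWAACWDAKGWGT), then reverse for 5'→3'.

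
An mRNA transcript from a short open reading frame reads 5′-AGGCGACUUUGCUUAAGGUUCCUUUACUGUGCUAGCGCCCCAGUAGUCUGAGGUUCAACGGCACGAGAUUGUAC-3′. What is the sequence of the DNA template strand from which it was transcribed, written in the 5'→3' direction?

Replace U with T to get the coding DNA strand: AGGCGACTTTGCTTAAGGTTCCTTTACTGTGCTAGCGCCCCAGTAGTCTGAGGTTCAACGGCACGAGATTGTAC. The template strand is its reverse complement (complement TCCGCTGAAACGAATTCCAAGGAAATGACACGATCGCGGGGTCATCAGACTCCAAGTTGCCGTGCTCTAACATG, then reverse).

5'-GTACAATCTCGTGCCGTTGAACCTCAGACTACTGGGGCGCTAGCACAGTAAAGGAACCTTAAGCAAAGTCGCCT-3'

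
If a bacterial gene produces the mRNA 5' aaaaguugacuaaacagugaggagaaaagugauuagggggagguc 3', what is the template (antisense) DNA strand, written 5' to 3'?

5'-GACCTCCCCCTAATCACTTTTCTCCTCACTGTTTAGTCAACTTTT-3'

Replace U with T to get the coding DNA strand: AAAAGTTGACTAAACAGTGAGGAGAAAAGTGATTAGGGGGAGGTC. The template strand is its reverse complement (complement TTTTCAACTGATTTGTCACTCCTCTTTTCACTAATCCCCCTCCAG, then reverse).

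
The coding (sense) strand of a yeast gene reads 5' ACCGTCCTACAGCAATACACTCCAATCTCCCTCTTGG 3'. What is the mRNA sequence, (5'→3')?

5′-ACCGUCCUACAGCAAUACACUCCAAUCUCCCUCUUGG-3′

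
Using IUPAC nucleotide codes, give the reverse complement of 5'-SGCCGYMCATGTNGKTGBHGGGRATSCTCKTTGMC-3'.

5'-GKCAAMGAGSATYCCCDVCAMCNACATGKRCGGCS-3'

Standard pairs A↔T, G↔C; ambiguity codes pair R↔Y, M↔K, S↔S, B↔V, H↔D, N↔N. Complement (SCGGCRKGTACANCMACVDCCCYTASGAGMAACKG), then reverse for 5'→3'.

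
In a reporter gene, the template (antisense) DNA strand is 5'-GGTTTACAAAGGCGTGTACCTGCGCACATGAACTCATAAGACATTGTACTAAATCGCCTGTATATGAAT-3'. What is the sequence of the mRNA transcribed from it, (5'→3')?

The mRNA has the sequence of the coding strand (reverse complement of the template) with T→U. Reverse complement of GGTTTACAAAGGCGTGTACCTGCGCACATGAACTCATAAGACATTGTACTAAATCGCCTGTATATGAAT is ATTCATATACAGGCGATTTAGTACAATGTCTTATGAGTTCATGTGCGCAGGTACACGCCTTTGTAAACC; then T→U.

5'-AUUCAUAUACAGGCGAUUUAGUACAAUGUCUUAUGAGUUCAUGUGCGCAGGUACACGCCUUUGUAAACC-3'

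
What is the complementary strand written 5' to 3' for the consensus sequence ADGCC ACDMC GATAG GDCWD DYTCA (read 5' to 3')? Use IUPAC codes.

5'-TGARHHWGHCCTATCGKHGTGGCHT-3'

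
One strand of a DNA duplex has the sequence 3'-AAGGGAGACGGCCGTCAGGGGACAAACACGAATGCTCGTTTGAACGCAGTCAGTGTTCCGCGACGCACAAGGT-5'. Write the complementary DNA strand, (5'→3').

5'-TTCCCTCTGCCGGCAGTCCCCTGTTTGTGCTTACGAGCAAACTTGCGTCAGTCACAAGGCGCTGCGTGTTCCA-3'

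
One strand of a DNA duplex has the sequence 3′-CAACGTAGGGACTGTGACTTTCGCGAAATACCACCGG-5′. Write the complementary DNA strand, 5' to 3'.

The strand is given 3'→5', so its complement runs 5'→3' in the same left-to-right order: pair each base A↔T, G↔C.

5′-GTTGCATCCCTGACACTGAAAGCGCTTTATGGTGGCC-3′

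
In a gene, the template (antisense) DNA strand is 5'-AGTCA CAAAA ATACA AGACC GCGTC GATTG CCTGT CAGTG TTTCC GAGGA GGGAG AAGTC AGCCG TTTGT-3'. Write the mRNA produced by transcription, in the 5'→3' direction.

RNA polymerase reads the template 3'→5' and synthesizes mRNA 5'→3' by base-pairing (A→U, T→A, G↔C). The complement of the template is TCAGTGTTTTTATGTTCTGGCGCAGCTAACGGACAGTCACAAAGGCTCCTCCCTCTTCAGTCGGCAAACA; antiparallel, so 5'→3' the coding strand is ACAAACGGCTGACTTCTCCCTCCTCGGAAACACTGACAGGCAATCGACGCGGTCTTGTATTTTTGTGACT. Replace T with U for the mRNA.

5'-ACAAACGGCUGACUUCUCCCUCCUCGGAAACACUGACAGGCAAUCGACGCGGUCUUGUAUUUUUGUGACU-3'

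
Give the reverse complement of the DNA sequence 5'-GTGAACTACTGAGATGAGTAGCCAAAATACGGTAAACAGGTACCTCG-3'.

Complement each base (A↔T, G↔C): CACTTGATGACTCTACTCATCGGTTTTATGCCATTTGTCCATGGAGC. Then reverse.

5'-CGAGGTACCTGTTTACCGTATTTTGGCTACTCATCTCAGTAGTTCAC-3'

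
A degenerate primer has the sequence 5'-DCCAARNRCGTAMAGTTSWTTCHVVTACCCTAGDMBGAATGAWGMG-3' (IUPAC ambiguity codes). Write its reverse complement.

5'-CKCWTCATTCVKHCTAGGGTABBDGAAWSAACTKTACGYNYTTGGH-3'

Standard pairs A↔T, G↔C; ambiguity codes pair R↔Y, M↔K, W↔W, S↔S, B↔V, D↔H, N↔N. Complement (HGGTTYNYGCATKTCAASWAAGDBBATGGGATCHKVCTTACTWCKC), then reverse for 5'→3'.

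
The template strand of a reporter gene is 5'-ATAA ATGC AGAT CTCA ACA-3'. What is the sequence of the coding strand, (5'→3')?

The coding strand is complementary and antiparallel to the template: take the complement (A↔T, G↔C) and reverse.

5'-TGTTGAGATCTGCATTTAT-3'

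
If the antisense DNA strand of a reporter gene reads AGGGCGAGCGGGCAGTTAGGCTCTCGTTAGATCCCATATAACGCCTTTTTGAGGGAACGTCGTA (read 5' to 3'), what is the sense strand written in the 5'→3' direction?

5'-TACGACGTTCCCTCAAAAAGGCGTTATATGGGATCTAACGAGAGCCTAACTGCCCGCTCGCCCT-3'

The coding strand is complementary and antiparallel to the template: take the complement (A↔T, G↔C) and reverse.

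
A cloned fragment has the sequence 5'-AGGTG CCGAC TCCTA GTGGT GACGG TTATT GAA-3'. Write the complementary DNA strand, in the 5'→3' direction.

5'-TTCAATAACCGTCACCACTAGGAGTCGGCACCT-3'

The complement of AGGTGCCGACTCCTAGTGGTGACGGTTATTGAA is TCCACGGCTGAGGATCACCACTGCCAATAACTT (A↔T, G↔C). DNA strands are antiparallel, so the complementary strand runs 3'→5'; reversing gives the 5'→3' form.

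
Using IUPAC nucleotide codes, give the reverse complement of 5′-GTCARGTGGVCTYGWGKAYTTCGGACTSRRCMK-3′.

5'-MKGYYSAGTCCGAARTMCWCRAGBCCACYTGAC-3'

Standard pairs A↔T, G↔C; ambiguity codes pair R↔Y, M↔K, W↔W, S↔S, V↔B. Complement (CAGTYCACCBGARCWCMTRAAGCCTGASYYGKM), then reverse for 5'→3'.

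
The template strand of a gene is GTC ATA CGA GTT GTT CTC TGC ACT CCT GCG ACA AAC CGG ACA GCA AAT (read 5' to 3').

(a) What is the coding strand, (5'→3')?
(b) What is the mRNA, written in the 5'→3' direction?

(a) The coding strand is the reverse complement of the template: complement CAGTATGCTCAACAAGAGACGTGAGGACGCTGTTTGGCCTGTCGTTTA, then reverse.
(b) mRNA has the coding-strand sequence with T→U.

(a) 5'-ATTTGCTGTCCGGTTTGTCGCAGGAGTGCAGAGAACAACTCGTATGAC-3'
(b) 5'-AUUUGCUGUCCGGUUUGUCGCAGGAGUGCAGAGAACAACUCGUAUGAC-3'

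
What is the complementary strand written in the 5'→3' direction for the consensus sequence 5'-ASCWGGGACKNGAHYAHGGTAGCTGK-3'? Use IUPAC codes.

Standard pairs A↔T, G↔C; ambiguity codes pair Y↔R, K↔M, W↔W, S↔S, H↔D, N↔N. Complement (TSGWCCCTGMNCTDRTDCCATCGACM), then reverse for 5'→3'.

5'-MCAGCTACCDTRDTCNMGTCCCWGST-3'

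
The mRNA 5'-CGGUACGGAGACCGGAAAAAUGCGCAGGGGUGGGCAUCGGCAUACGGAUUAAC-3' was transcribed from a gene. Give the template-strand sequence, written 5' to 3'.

5'-GTTAATCCGTATGCCGATGCCCACCCCTGCGCATTTTTCCGGTCTCCGTACCG-3'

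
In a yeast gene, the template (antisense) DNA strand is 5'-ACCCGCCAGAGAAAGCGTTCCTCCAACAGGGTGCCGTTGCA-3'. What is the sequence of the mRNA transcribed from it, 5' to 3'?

RNA polymerase reads the template 3'→5' and synthesizes mRNA 5'→3' by base-pairing (A→U, T→A, G↔C). The complement of the template is TGGGCGGTCTCTTTCGCAAGGAGGTTGTCCCACGGCAACGT; antiparallel, so 5'→3' the coding strand is TGCAACGGCACCCTGTTGGAGGAACGCTTTCTCTGGCGGGT. Replace T with U for the mRNA.

5'-UGCAACGGCACCCUGUUGGAGGAACGCUUUCUCUGGCGGGU-3'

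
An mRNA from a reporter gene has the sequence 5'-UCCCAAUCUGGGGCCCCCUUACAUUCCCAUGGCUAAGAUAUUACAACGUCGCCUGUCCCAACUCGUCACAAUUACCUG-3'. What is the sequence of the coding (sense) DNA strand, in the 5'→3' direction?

5'-TCCCAATCTGGGGCCCCCTTACATTCCCATGGCTAAGATATTACAACGTCGCCTGTCCCAACTCGTCACAATTACCTG-3'

The coding DNA strand has the same 5'→3' sequence as the mRNA with U replaced by T.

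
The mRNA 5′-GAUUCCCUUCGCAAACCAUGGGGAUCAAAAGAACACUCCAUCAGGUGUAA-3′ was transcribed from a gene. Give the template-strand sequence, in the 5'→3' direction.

5'-TTACACCTGATGGAGTGTTCTTTTGATCCCCATGGTTTGCGAAGGGAATC-3'

Replace U with T to get the coding DNA strand: GATTCCCTTCGCAAACCATGGGGATCAAAAGAACACTCCATCAGGTGTAA. The template strand is its reverse complement (complement CTAAGGGAAGCGTTTGGTACCCCTAGTTTTCTTGTGAGGTAGTCCACATT, then reverse).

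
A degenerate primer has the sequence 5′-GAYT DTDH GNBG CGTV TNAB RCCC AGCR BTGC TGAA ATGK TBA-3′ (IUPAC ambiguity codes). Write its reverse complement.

5'-TVAMCATTTCAGCAVYGCTGGGYVTNABACGCVNCDHAHARTC-3'

Standard pairs A↔T, G↔C; ambiguity codes pair R↔Y, K↔M, B↔V, D↔H, N↔N. Complement (CTRAHAHDCNVCGCABANTVYGGGTCGYVACGACTTTACMAVT), then reverse for 5'→3'.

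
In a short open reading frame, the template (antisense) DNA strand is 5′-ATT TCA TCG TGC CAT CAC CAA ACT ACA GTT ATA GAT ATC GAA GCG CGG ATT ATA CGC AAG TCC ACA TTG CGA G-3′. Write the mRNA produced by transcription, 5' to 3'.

5'-CUCGCAAUGUGGACUUGCGUAUAAUCCGCGCUUCGAUAUCUAUAACUGUAGUUUGGUGAUGGCACGAUGAAAU-3'

RNA polymerase reads the template 3'→5' and synthesizes mRNA 5'→3' by base-pairing (A→U, T→A, G↔C). The complement of the template is TAAAGTAGCACGGTAGTGGTTTGATGTCAATATCTATAGCTTCGCGCCTAATATGCGTTCAGGTGTAACGCTC; antiparallel, so 5'→3' the coding strand is CTCGCAATGTGGACTTGCGTATAATCCGCGCTTCGATATCTATAACTGTAGTTTGGTGATGGCACGATGAAAT. Replace T with U for the mRNA.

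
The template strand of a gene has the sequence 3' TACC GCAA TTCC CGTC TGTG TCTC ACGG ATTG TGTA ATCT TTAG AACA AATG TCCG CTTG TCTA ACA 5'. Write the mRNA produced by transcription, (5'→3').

5'-AUGGCGUUAAGGGCAGACACAGAGUGCCUAACACAUUAGAAAUCUUGUUUACAGGCGAACAGAUUGU-3'

Reading the template 3'→5' as shown, RNA polymerase pairs each base (A→U, T→A, G↔C) to build mRNA 5'→3' directly.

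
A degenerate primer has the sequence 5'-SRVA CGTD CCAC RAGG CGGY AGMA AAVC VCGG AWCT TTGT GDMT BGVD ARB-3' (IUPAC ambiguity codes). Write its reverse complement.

5'-VYTHBCVAKHCACAAAGWTCCGBGBTTTKCTRCCGCCTYGTGGHACGTBYS-3'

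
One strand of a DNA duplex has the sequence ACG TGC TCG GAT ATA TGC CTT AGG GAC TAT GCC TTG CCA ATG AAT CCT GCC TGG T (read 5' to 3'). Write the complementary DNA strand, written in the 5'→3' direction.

5'-ACCAGGCAGGATTCATTGGCAAGGCATAGTCCCTAAGGCATATATCCGAGCACGT-3'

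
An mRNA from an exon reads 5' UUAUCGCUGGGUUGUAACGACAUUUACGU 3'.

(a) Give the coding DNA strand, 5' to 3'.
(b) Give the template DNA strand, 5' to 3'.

(a) 5'-TTATCGCTGGGTTGTAACGACATTTACGT-3'
(b) 5'-ACGTAAATGTCGTTACAACCCAGCGATAA-3'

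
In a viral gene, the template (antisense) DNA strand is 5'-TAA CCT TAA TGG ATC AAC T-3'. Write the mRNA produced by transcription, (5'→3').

5′-AGUUGAUCCAUUAAGGUUA-3′

The mRNA has the sequence of the coding strand (reverse complement of the template) with T→U. Reverse complement of TAACCTTAATGGATCAACT is AGTTGATCCATTAAGGTTA; then T→U.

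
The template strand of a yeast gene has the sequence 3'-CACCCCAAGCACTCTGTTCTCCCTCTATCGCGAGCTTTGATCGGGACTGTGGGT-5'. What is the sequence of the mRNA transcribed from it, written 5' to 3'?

Reading the template 3'→5' as shown, RNA polymerase pairs each base (A→U, T→A, G↔C) to build mRNA 5'→3' directly.

5'-GUGGGGUUCGUGAGACAAGAGGGAGAUAGCGCUCGAAACUAGCCCUGACACCCA-3'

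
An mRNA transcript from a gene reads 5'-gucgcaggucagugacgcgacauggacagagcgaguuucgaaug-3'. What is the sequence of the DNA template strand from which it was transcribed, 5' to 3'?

5'-CATTCGAAACTCGCTCTGTCCATGTCGCGTCACTGACCTGCGAC-3'

Replace U with T to get the coding DNA strand: GTCGCAGGTCAGTGACGCGACATGGACAGAGCGAGTTTCGAATG. The template strand is its reverse complement (complement CAGCGTCCAGTCACTGCGCTGTACCTGTCTCGCTCAAAGCTTAC, then reverse).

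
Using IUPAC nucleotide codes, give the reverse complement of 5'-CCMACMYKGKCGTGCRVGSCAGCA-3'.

Standard pairs A↔T, G↔C; ambiguity codes pair R↔Y, M↔K, S↔S, V↔B. Complement (GGKTGKRMCMGCACGYBCSGTCGT), then reverse for 5'→3'.

5'-TGCTGSCBYGCACGMCMRKGTKGG-3'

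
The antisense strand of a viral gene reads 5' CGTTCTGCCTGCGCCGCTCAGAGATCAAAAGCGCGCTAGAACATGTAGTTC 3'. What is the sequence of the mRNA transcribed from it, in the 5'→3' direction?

RNA polymerase reads the template 3'→5' and synthesizes mRNA 5'→3' by base-pairing (A→U, T→A, G↔C). The complement of the template is GCAAGACGGACGCGGCGAGTCTCTAGTTTTCGCGCGATCTTGTACATCAAG; antiparallel, so 5'→3' the coding strand is GAACTACATGTTCTAGCGCGCTTTTGATCTCTGAGCGGCGCAGGCAGAACG. Replace T with U for the mRNA.

5′-GAACUACAUGUUCUAGCGCGCUUUUGAUCUCUGAGCGGCGCAGGCAGAACG-3′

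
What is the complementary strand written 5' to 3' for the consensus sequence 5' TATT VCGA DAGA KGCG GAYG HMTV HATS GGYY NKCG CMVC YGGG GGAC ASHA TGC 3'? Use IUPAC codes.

Standard pairs A↔T, G↔C; ambiguity codes pair Y↔R, M↔K, S↔S, D↔H, V↔B, N↔N. Complement (ATAABGCTHTCTMCGCCTRCDKABDTASCCRRNMGCGKBGRCCCCCTGTSDTACG), then reverse for 5'→3'.

5'-GCATDSTGTCCCCCRGBKGCGMNRRCCSATDBAKDCRTCCGCMTCTHTCGBAATA-3'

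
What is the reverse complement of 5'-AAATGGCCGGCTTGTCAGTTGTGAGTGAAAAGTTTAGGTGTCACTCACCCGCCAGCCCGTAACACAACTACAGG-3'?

Complement each base (A↔T, G↔C): TTTACCGGCCGAACAGTCAACACTCACTTTTCAAATCCACAGTGAGTGGGCGGTCGGGCATTGTGTTGATGTCC. Then reverse.

5'-CCTGTAGTTGTGTTACGGGCTGGCGGGTGAGTGACACCTAAACTTTTCACTCACAACTGACAAGCCGGCCATTT-3'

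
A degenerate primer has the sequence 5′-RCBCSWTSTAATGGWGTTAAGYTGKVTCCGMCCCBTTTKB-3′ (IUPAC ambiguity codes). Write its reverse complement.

Standard pairs A↔T, G↔C; ambiguity codes pair R↔Y, M↔K, W↔W, S↔S, B↔V. Complement (YGVGSWASATTACCWCAATTCRACMBAGGCKGGGVAAAMV), then reverse for 5'→3'.

5′-VMAAAVGGGKCGGABMCARCTTAACWCCATTASAWSGVGY-3′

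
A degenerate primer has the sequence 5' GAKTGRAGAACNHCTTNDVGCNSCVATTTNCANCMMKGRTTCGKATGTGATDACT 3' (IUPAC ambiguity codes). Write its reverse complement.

5'-AGTHATCACATMCGAAYCMKKGNTGNAAATBGSNGCBHNAAGDNGTTCTYCAMTC-3'

Standard pairs A↔T, G↔C; ambiguity codes pair R↔Y, M↔K, S↔S, D↔H, V↔B, N↔N. Complement (CTMACYTCTTGNDGAANHBCGNSGBTAAANGTNGKKMCYAAGCMTACACTAHTGA), then reverse for 5'→3'.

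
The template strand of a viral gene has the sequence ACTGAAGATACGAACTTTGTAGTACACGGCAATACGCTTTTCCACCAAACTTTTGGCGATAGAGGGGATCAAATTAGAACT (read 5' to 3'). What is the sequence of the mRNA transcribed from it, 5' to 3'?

5'-AGUUCUAAUUUGAUCCCCUCUAUCGCCAAAAGUUUGGUGGAAAAGCGUAUUGCCGUGUACUACAAAGUUCGUAUCUUCAGU-3'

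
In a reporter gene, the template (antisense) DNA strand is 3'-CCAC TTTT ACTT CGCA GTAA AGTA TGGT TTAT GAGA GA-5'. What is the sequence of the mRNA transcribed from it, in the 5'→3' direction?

Reading the template 3'→5' as shown, RNA polymerase pairs each base (A→U, T→A, G↔C) to build mRNA 5'→3' directly.

5'-GGUGAAAAUGAAGCGUCAUUUCAUACCAAAUACUCUCU-3'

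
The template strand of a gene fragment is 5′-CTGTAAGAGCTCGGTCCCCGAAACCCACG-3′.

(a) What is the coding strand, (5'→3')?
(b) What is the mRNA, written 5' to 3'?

(a) 5'-CGTGGGTTTCGGGGACCGAGCTCTTACAG-3'
(b) 5'-CGUGGGUUUCGGGGACCGAGCUCUUACAG-3'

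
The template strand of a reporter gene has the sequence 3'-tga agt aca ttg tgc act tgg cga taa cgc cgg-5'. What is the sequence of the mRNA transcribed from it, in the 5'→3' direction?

5'-ACUUCAUGUAACACGUGAACCGCUAUUGCGGCC-3'

Reading the template 3'→5' as shown, RNA polymerase pairs each base (A→U, T→A, G↔C) to build mRNA 5'→3' directly.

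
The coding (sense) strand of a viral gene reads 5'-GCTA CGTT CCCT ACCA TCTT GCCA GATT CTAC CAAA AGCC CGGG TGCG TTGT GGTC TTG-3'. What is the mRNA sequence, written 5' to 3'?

5′-GCUACGUUCCCUACCAUCUUGCCAGAUUCUACCAAAAGCCCGGGUGCGUUGUGGUCUUG-3′

The mRNA is synthesized from the template strand, so it matches the coding strand with T replaced by U.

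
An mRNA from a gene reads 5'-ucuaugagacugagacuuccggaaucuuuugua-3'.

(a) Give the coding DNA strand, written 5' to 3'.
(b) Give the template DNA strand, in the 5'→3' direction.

(a) 5′-TCTATGAGACTGAGACTTCCGGAATCTTTTGTA-3′
(b) 5'-TACAAAAGATTCCGGAAGTCTCAGTCTCATAGA-3'

(a) The coding strand matches the mRNA with U→T.
(b) The template strand is the reverse complement of the coding strand.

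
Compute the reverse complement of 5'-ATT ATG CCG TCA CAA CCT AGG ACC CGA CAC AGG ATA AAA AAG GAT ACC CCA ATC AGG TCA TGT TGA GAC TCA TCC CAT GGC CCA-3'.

5′-TGGGCCATGGGATGAGTCTCAACATGACCTGATTGGGGTATCCTTTTTTATCCTGTGTCGGGTCCTAGGTTGTGACGGCATAAT-3′

Complement each base (A↔T, G↔C): TAATACGGCAGTGTTGGATCCTGGGCTGTGTCCTATTTTTTCCTATGGGGTTAGTCCAGTACAACTCTGAGTAGGGTACCGGGT. Then reverse.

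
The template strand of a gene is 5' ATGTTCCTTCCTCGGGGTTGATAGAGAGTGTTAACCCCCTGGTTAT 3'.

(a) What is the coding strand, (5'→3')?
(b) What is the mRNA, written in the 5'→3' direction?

(a) The coding strand is the reverse complement of the template: complement TACAAGGAAGGAGCCCCAACTATCTCTCACAATTGGGGGACCAATA, then reverse.
(b) mRNA has the coding-strand sequence with T→U.

(a) 5'-ATAACCAGGGGGTTAACACTCTCTATCAACCCCGAGGAAGGAACAT-3'
(b) 5'-AUAACCAGGGGGUUAACACUCUCUAUCAACCCCGAGGAAGGAACAU-3'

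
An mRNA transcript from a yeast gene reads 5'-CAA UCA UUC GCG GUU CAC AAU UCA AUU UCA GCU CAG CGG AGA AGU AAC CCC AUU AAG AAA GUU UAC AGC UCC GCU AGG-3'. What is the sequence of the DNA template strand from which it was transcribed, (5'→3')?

Replace U with T to get the coding DNA strand: CAATCATTCGCGGTTCACAATTCAATTTCAGCTCAGCGGAGAAGTAACCCCATTAAGAAAGTTTACAGCTCCGCTAGG. The template strand is its reverse complement (complement GTTAGTAAGCGCCAAGTGTTAAGTTAAAGTCGAGTCGCCTCTTCATTGGGGTAATTCTTTCAAATGTCGAGGCGATCC, then reverse).

5'-CCTAGCGGAGCTGTAAACTTTCTTAATGGGGTTACTTCTCCGCTGAGCTGAAATTGAATTGTGAACCGCGAATGATTG-3'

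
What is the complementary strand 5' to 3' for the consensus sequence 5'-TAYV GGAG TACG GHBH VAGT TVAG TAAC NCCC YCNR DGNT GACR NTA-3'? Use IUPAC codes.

5'-TANYGTCANCHYNGRGGGNGTTACTBAACTBDVDCCGTACTCCBRTA-3'

Standard pairs A↔T, G↔C; ambiguity codes pair R↔Y, B↔V, D↔H, N↔N. Complement (ATRBCCTCATGCCDVDBTCAABTCATTGNGGGRGNYHCNACTGYNAT), then reverse for 5'→3'.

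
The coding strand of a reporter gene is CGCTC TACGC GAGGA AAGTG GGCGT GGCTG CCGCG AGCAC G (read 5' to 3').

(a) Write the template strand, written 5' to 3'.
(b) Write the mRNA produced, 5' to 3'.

(a) 5'-CGTGCTCGCGGCAGCCACGCCCACTTTCCTCGCGTAGAGCG-3'
(b) 5'-CGCUCUACGCGAGGAAAGUGGGCGUGGCUGCCGCGAGCACG-3'

(a) The template strand is the reverse complement of the coding strand: complement GCGAGATGCGCTCCTTTCACCCGCACCGACGGCGCTCGTGC, then reverse.
(b) mRNA matches the coding strand with T→U.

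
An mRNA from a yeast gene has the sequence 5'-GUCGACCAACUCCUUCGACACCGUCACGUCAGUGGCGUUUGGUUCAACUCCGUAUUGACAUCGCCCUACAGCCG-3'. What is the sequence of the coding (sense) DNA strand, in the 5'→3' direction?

5'-GTCGACCAACTCCTTCGACACCGTCACGTCAGTGGCGTTTGGTTCAACTCCGTATTGACATCGCCCTACAGCCG-3'

The coding DNA strand has the same 5'→3' sequence as the mRNA with U replaced by T.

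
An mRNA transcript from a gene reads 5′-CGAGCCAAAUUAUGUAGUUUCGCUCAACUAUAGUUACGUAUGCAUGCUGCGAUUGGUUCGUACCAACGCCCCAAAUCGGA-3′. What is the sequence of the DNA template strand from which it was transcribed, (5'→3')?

Replace U with T to get the coding DNA strand: CGAGCCAAATTATGTAGTTTCGCTCAACTATAGTTACGTATGCATGCTGCGATTGGTTCGTACCAACGCCCCAAATCGGA. The template strand is its reverse complement (complement GCTCGGTTTAATACATCAAAGCGAGTTGATATCAATGCATACGTACGACGCTAACCAAGCATGGTTGCGGGGTTTAGCCT, then reverse).

5′-TCCGATTTGGGGCGTTGGTACGAACCAATCGCAGCATGCATACGTAACTATAGTTGAGCGAAACTACATAATTTGGCTCG-3′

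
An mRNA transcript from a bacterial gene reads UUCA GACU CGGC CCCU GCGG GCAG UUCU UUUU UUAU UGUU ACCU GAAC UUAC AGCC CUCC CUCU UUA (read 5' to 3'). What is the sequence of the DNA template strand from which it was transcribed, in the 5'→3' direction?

5'-TAAAGAGGGAGGGCTGTAAGTTCAGGTAACAATAAAAAAAGAACTGCCCGCAGGGGCCGAGTCTGAA-3'

Replace U with T to get the coding DNA strand: TTCAGACTCGGCCCCTGCGGGCAGTTCTTTTTTTATTGTTACCTGAACTTACAGCCCTCCCTCTTTA. The template strand is its reverse complement (complement AAGTCTGAGCCGGGGACGCCCGTCAAGAAAAAAATAACAATGGACTTGAATGTCGGGAGGGAGAAAT, then reverse).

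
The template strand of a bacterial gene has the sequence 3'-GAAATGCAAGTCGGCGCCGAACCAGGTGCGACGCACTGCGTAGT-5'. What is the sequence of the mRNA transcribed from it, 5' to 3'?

5'-CUUUACGUUCAGCCGCGGCUUGGUCCACGCUGCGUGACGCAUCA-3'

Reading the template 3'→5' as shown, RNA polymerase pairs each base (A→U, T→A, G↔C) to build mRNA 5'→3' directly.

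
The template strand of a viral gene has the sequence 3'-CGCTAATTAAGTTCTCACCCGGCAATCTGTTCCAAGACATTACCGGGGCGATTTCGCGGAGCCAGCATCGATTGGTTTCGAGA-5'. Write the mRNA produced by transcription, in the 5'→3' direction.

Reading the template 3'→5' as shown, RNA polymerase pairs each base (A→U, T→A, G↔C) to build mRNA 5'→3' directly.

5′-GCGAUUAAUUCAAGAGUGGGCCGUUAGACAAGGUUCUGUAAUGGCCCCGCUAAAGCGCCUCGGUCGUAGCUAACCAAAGCUCU-3′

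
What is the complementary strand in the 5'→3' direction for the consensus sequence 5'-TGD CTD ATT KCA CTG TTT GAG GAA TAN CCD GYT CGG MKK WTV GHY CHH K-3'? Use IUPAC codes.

5'-MDDGRDCBAWMMKCCGARCHGGNTATTCCTCAAACAGTGMAATHAGHCA-3'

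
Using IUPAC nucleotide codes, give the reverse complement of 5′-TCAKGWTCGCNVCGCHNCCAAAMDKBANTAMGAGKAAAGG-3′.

Standard pairs A↔T, G↔C; ambiguity codes pair M↔K, W↔W, B↔V, D↔H, N↔N. Complement (AGTMCWAGCGNBGCGDNGGTTTKHMVTNATKCTCMTTTCC), then reverse for 5'→3'.

5′-CCTTTMCTCKTANTVMHKTTTGGNDGCGBNGCGAWCMTGA-3′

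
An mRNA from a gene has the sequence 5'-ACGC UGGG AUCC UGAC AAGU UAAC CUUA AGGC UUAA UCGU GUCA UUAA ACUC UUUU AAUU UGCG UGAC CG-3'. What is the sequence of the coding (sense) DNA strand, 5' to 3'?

5'-ACGCTGGGATCCTGACAAGTTAACCTTAAGGCTTAATCGTGTCATTAAACTCTTTTAATTTGCGTGACCG-3'

The coding DNA strand has the same 5'→3' sequence as the mRNA with U replaced by T.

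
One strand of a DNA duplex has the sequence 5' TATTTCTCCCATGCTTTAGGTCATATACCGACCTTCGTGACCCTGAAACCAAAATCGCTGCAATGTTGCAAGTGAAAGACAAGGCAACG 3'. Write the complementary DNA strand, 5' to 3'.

5'-CGTTGCCTTGTCTTTCACTTGCAACATTGCAGCGATTTTGGTTTCAGGGTCACGAAGGTCGGTATATGACCTAAAGCATGGGAGAAATA-3'

The complement of TATTTCTCCCATGCTTTAGGTCATATACCGACCTTCGTGACCCTGAAACCAAAATCGCTGCAATGTTGCAAGTGAAAGACAAGGCAACG is ATAAAGAGGGTACGAAATCCAGTATATGGCTGGAAGCACTGGGACTTTGGTTTTAGCGACGTTACAACGTTCACTTTCTGTTCCGTTGC (A↔T, G↔C). DNA strands are antiparallel, so the complementary strand runs 3'→5'; reversing gives the 5'→3' form.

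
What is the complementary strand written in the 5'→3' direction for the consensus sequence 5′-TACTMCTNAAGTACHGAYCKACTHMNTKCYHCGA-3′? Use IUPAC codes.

Standard pairs A↔T, G↔C; ambiguity codes pair Y↔R, M↔K, H↔D, N↔N. Complement (ATGAKGANTTCATGDCTRGMTGADKNAMGRDGCT), then reverse for 5'→3'.

5'-TCGDRGMANKDAGTMGRTCDGTACTTNAGKAGTA-3'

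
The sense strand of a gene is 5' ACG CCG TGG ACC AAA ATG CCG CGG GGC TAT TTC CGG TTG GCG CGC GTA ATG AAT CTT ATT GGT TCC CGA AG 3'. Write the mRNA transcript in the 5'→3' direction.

5'-ACGCCGUGGACCAAAAUGCCGCGGGGCUAUUUCCGGUUGGCGCGCGUAAUGAAUCUUAUUGGUUCCCGAAG-3'

The mRNA is synthesized from the template strand, so it matches the coding strand with T replaced by U.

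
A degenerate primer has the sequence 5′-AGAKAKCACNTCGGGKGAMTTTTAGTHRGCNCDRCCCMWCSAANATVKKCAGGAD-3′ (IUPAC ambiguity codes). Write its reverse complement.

5'-HTCCTGMMBATNTTSGWKGGGYHGNGCYDACTAAAAKTCMCCCGANGTGMTMTCT-3'

Standard pairs A↔T, G↔C; ambiguity codes pair R↔Y, M↔K, W↔W, S↔S, D↔H, V↔B, N↔N. Complement (TCTMTMGTGNAGCCCMCTKAAAATCADYCGNGHYGGGKWGSTTNTABMMGTCCTH), then reverse for 5'→3'.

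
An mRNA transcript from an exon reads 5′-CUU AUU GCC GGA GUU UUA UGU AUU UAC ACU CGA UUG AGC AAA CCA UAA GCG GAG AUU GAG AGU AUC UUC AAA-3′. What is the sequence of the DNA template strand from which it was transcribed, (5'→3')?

5'-TTTGAAGATACTCTCAATCTCCGCTTATGGTTTGCTCAATCGAGTGTAAATACATAAAACTCCGGCAATAAG-3'

Replace U with T to get the coding DNA strand: CTTATTGCCGGAGTTTTATGTATTTACACTCGATTGAGCAAACCATAAGCGGAGATTGAGAGTATCTTCAAA. The template strand is its reverse complement (complement GAATAACGGCCTCAAAATACATAAATGTGAGCTAACTCGTTTGGTATTCGCCTCTAACTCTCATAGAAGTTT, then reverse).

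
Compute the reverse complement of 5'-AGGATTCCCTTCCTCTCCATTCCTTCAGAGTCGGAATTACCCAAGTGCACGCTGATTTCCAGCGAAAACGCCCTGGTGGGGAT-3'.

Complement each base (A↔T, G↔C): TCCTAAGGGAAGGAGAGGTAAGGAAGTCTCAGCCTTAATGGGTTCACGTGCGACTAAAGGTCGCTTTTGCGGGACCACCCCTA. Then reverse.

5'-ATCCCCACCAGGGCGTTTTCGCTGGAAATCAGCGTGCACTTGGGTAATTCCGACTCTGAAGGAATGGAGAGGAAGGGAATCCT-3'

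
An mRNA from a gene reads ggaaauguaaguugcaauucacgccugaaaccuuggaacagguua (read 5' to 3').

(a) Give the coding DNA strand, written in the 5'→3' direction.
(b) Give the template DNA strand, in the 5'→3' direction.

(a) 5′-GGAAATGTAAGTTGCAATTCACGCCTGAAACCTTGGAACAGGTTA-3′
(b) 5'-TAACCTGTTCCAAGGTTTCAGGCGTGAATTGCAACTTACATTTCC-3'

(a) The coding strand matches the mRNA with U→T.
(b) The template strand is the reverse complement of the coding strand.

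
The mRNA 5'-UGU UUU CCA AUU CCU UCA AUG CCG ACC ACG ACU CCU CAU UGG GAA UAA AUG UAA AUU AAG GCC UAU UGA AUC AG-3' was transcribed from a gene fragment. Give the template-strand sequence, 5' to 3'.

Replace U with T to get the coding DNA strand: TGTTTTCCAATTCCTTCAATGCCGACCACGACTCCTCATTGGGAATAAATGTAAATTAAGGCCTATTGAATCAG. The template strand is its reverse complement (complement ACAAAAGGTTAAGGAAGTTACGGCTGGTGCTGAGGAGTAACCCTTATTTACATTTAATTCCGGATAACTTAGTC, then reverse).

5'-CTGATTCAATAGGCCTTAATTTACATTTATTCCCAATGAGGAGTCGTGGTCGGCATTGAAGGAATTGGAAAACA-3'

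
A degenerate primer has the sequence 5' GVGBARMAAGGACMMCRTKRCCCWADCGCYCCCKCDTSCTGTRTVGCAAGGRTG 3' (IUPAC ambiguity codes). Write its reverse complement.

5'-CAYCCTTGCBAYACAGSAHGMGGGRGCGHTWGGGYMAYGKKGTCCTTKYTVCBC-3'

Standard pairs A↔T, G↔C; ambiguity codes pair R↔Y, M↔K, W↔W, S↔S, B↔V, D↔H. Complement (CBCVTYKTTCCTGKKGYAMYGGGWTHGCGRGGGMGHASGACAYABCGTTCCYAC), then reverse for 5'→3'.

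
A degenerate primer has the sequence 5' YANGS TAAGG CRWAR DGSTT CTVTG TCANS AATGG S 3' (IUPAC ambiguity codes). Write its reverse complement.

5'-SCCATTSNTGACABAGAASCHYTWYGCCTTASCNTR-3'

Standard pairs A↔T, G↔C; ambiguity codes pair R↔Y, W↔W, S↔S, D↔H, V↔B, N↔N. Complement (RTNCSATTCCGYWTYHCSAAGABACAGTNSTTACCS), then reverse for 5'→3'.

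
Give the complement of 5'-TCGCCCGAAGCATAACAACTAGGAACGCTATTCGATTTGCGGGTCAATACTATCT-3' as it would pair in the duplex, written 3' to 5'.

Base-pairing A↔T, G↔C gives the complement. The complementary strand is antiparallel, so paired with a 5'→3' strand it runs 3'→5'.

3'-AGCGGGCTTCGTATTGTTGATCCTTGCGATAAGCTAAACGCCCAGTTATGATAGA-5'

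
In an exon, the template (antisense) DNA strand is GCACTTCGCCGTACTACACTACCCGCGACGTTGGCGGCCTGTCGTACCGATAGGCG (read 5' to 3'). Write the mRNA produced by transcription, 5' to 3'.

RNA polymerase reads the template 3'→5' and synthesizes mRNA 5'→3' by base-pairing (A→U, T→A, G↔C). The complement of the template is CGTGAAGCGGCATGATGTGATGGGCGCTGCAACCGCCGGACAGCATGGCTATCCGC; antiparallel, so 5'→3' the coding strand is CGCCTATCGGTACGACAGGCCGCCAACGTCGCGGGTAGTGTAGTACGGCGAAGTGC. Replace T with U for the mRNA.

5'-CGCCUAUCGGUACGACAGGCCGCCAACGUCGCGGGUAGUGUAGUACGGCGAAGUGC-3'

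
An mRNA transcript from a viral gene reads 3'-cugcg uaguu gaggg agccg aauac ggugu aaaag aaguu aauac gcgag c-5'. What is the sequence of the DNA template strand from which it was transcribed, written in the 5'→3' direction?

5'-GACGCATCAACTCCCTCGGCTTATGCCACATTTTCTTCAATTATGCGCTCG-3'

Written 5'→3' the mRNA is CGAGCGCAUAAUUGAAGAAAAUGUGGCAUAAGCCGAGGGAGUUGAUGCGUC, so the coding DNA strand is CGAGCGCATAATTGAAGAAAATGTGGCATAAGCCGAGGGAGTTGATGCGTC. The template is its reverse complement.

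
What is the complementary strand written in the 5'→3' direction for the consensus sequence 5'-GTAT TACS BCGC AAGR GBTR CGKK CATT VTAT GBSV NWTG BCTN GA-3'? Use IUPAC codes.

5'-TCNAGVCAWNBSVCATABAATGMMCGYAVCYCTTGCGVSGTAATAC-3'

Standard pairs A↔T, G↔C; ambiguity codes pair R↔Y, K↔M, W↔W, S↔S, B↔V, N↔N. Complement (CATAATGSVGCGTTCYCVAYGCMMGTAABATACVSBNWACVGANCT), then reverse for 5'→3'.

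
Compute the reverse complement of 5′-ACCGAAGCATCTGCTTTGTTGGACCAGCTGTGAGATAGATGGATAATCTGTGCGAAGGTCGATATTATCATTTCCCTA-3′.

Complement each base (A↔T, G↔C): TGGCTTCGTAGACGAAACAACCTGGTCGACACTCTATCTACCTATTAGACACGCTTCCAGCTATAATAGTAAAGGGAT. Then reverse.

5'-TAGGGAAATGATAATATCGACCTTCGCACAGATTATCCATCTATCTCACAGCTGGTCCAACAAAGCAGATGCTTCGGT-3'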